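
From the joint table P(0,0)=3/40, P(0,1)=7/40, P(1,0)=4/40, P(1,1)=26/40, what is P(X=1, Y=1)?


Read from table: P(X=1, Y=1) = 26/40 = 13/20

13/20


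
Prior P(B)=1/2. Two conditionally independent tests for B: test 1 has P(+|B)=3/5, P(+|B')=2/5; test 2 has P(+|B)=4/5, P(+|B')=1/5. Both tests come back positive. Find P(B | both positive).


After test 1: P(+) = 3/5*1/2 + 2/5*1/2 = 1/2
P(B|+) = (3/10)/(1/2) = 3/5
After test 2 (use post1 as new prior): P(+) = 4/5*3/5 + 1/5*2/5 = 14/25
P(B|+,+) = (12/25)/(14/25) = 6/7

6/7


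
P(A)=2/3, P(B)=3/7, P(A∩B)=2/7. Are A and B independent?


P(A)*P(B) = 2/3*3/7 = 2/7
P(A∩B) = 2/7, which equals P(A)P(B), so independent

Yes, A and B are independent


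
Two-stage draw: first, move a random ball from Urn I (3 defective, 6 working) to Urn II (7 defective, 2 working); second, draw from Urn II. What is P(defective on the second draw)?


P(transfer defective) = 3/9 = 1/3; P(transfer working) = 2/3
If defective transferred: Urn II has 8 defective of 10, so P(defective|defective moved) = 4/5
If working transferred: Urn II has 7 defective of 10, so P(defective|working moved) = 7/10
By total probability: P(defective) = 1/3*4/5 + 2/3*7/10 = 11/15

11/15


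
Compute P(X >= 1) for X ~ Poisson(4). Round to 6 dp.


P(X>=1) = 1 - P(X<=0) = 1 - (e^(-4)*4^0/0!)
≈ 1 - 0.0183156389 = 0.9816843611
≈ 0.981684

0.981684


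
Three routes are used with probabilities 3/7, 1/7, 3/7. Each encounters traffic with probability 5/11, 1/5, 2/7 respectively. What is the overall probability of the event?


P(A) = P(A|B1)P(B1) + P(A|B2)P(B2) + P(A|B3)P(B3)
= 5/11*3/7 + 1/5*1/7 + 2/7*3/7
= 15/77 + 1/35 + 6/49 = 932/2695

932/2695


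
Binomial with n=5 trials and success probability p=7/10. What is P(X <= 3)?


P(X<=3) = P(X=0) + P(X=1) + P(X=2) + P(X=3)
= 243/100000 + 567/20000 + 1323/10000 + 3087/10000
= 23589/50000

23589/50000


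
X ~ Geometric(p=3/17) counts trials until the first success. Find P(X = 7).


P(X=7) = (1-p)^6 * p = (14/17)^6 * 3/17
= 7529536/24137569 * 3/17 = 22588608/410338673

22588608/410338673


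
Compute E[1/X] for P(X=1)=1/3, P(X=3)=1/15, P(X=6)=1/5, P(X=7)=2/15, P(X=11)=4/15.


E[1/X] = sum(g(x)*P(x))
= 1*1/3 + 1/3*1/15 + 1/6*1/5 + 1/7*2/15 + 1/11*4/15
= 599/1386

599/1386


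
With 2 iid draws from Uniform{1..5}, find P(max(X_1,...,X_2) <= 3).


P(max <= 3) = P(all X_i <= 3) = (P(X_1 <= 3))^2
= (3/5)^2 = 9/25

9/25


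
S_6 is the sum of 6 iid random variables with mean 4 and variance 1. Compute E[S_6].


E[S_n] = n*E[X_1] = 6*4 = 24

24


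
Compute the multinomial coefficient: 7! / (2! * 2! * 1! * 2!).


7! = 5040
Denominator: 2!=2 * 2!=2 * 1!=1 * 2!=2
Coefficient = 5040 / 8 = 630

630


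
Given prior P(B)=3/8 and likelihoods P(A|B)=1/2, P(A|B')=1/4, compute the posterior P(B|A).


P(A) = P(A|B)P(B) + P(A|B')P(B') = 1/2*3/8 + 1/4*5/8 = 11/32
P(B|A) = P(A|B)P(B)/P(A) = (3/16)/(11/32) = 6/11

6/11


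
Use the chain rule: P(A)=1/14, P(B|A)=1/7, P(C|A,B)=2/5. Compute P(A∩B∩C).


P(A∩B∩C) = P(A) * P(B|A) * P(C|A∩B)
= 1/14 * 1/7 * 2/5
= 1/98 * 2/5 = 1/245

1/245


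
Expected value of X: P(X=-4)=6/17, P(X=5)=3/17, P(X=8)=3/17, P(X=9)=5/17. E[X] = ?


E[X] = sum(x * P(x))
= -4*6/17 + 5*3/17 + 8*3/17 + 9*5/17
= 60/17

60/17


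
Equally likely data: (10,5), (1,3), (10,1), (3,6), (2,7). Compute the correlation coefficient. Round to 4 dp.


Cov(X,Y) = -3.8800, Var(X) = 15.7600, Var(Y) = 4.6400
rho = Cov/(sqrt(VarX)*sqrt(VarY)) = -0.4537

-0.4537


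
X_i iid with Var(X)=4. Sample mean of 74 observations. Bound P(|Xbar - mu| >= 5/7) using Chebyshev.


Var(Xbar) = Var(X)/n = 4/74
Chebyshev: P(|Xbar-mu| >= 5/7) <= Var(Xbar)/(5/7)^2 = (2/37)/(25/49) = 98/925

98/925


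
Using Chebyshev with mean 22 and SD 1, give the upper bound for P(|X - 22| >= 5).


k = 5/1 = 5
Chebyshev: P(|X-mu| >= k*sigma) <= 1/k^2 = 1/5^2 = 1/25

1/25


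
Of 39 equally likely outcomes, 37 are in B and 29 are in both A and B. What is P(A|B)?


P(A|B) = P(A∩B)/P(B) = (29/39)/(37/39) = 29/37

29/37


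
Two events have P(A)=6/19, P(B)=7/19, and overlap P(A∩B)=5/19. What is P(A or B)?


P(A∪B) = P(A) + P(B) - P(A∩B)
= 6/19 + 7/19 - 5/19 = 8/19

8/19


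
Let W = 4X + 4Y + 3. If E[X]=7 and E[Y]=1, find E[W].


E[4X + 4Y + 3] = 4*E[X] + 4*E[Y] + 3
= (4)*(7) + (4)*(1) + (3)
= 28 + 4 + 3 = 35

35


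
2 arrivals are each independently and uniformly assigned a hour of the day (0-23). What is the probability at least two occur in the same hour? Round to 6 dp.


P(all different) = prod((24-i)/24 for i=0..1) = 0.958333
P(at least one match) = 1 - 0.958333 = 0.041667

0.041667


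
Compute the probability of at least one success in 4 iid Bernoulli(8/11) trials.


P(at least one) = 1 - P(none)
P(none) = (1 - 8/11)^4 = (3/11)^4 = 81/14641
P(at least one) = 1 - 81/14641 = 14560/14641

14560/14641


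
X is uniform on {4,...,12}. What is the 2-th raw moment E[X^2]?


E[X^2] = (1/9) * sum(x^2 for x=4..12)
= 636/9 = 212/3

212/3


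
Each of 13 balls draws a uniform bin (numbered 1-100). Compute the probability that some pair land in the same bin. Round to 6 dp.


P(all different) = prod((100-i)/100 for i=0..12) = 0.442775
P(at least one match) = 1 - 0.442775 = 0.557225

0.557225


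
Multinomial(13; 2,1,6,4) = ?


13! = 6227020800
Denominator: 2!=2 * 1!=1 * 6!=720 * 4!=24
Coefficient = 6227020800 / 34560 = 180180

180180


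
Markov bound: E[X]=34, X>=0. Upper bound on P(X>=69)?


Markov: P(X >= a) <= E[X]/a
P(X >= 69) <= 34/69

34/69


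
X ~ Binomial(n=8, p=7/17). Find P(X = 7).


P(X=7) = C(8,7) * p^7 * (1-p)^1
= 8 * 823543/410338673 * 10/17
= 65883440/6975757441

65883440/6975757441


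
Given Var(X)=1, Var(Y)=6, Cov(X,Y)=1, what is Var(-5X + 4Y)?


Var(-5X + 4Y) = (-5)^2*Var(X) + 4^2*Var(Y) + 2*(-5)*4*Cov(X,Y)
= 25*1 + 16*6 - 40*1
= 25 + 96 - 40 = 81

81


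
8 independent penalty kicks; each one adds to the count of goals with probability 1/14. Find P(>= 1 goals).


P(at least one) = 1 - P(none)
P(none) = (1 - 1/14)^8 = (13/14)^8 = 815730721/1475789056
P(at least one) = 1 - 815730721/1475789056 = 660058335/1475789056

660058335/1475789056


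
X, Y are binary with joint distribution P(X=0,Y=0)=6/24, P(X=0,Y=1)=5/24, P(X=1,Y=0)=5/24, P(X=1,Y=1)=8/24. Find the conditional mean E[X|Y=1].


P(Y=1) = 13/24
E[X|Y=1] = (0*5 + 1*8)/13 = 8/13

8/13


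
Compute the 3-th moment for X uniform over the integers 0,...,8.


E[X^3] = (1/9) * sum(x^3 for x=0..8)
= 1296/9 = 144

144


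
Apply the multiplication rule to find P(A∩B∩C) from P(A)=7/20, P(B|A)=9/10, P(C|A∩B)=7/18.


P(A∩B∩C) = P(A) * P(B|A) * P(C|A∩B)
= 7/20 * 9/10 * 7/18
= 63/200 * 7/18 = 49/400

49/400


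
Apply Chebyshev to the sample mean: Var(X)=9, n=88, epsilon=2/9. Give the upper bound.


Var(Xbar) = Var(X)/n = 9/88
Chebyshev: P(|Xbar-mu| >= 2/9) <= Var(Xbar)/(2/9)^2 = (9/88)/(4/81) = 729/352
Bound exceeds 1, so trivial bound: 1

1


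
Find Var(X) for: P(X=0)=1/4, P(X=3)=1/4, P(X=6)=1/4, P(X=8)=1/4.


E[X] = 17/4, E[X^2] = 109/4
Var(X) = E[X^2] - (E[X])^2 = 109/4 - (17/4)^2 = 147/16

147/16


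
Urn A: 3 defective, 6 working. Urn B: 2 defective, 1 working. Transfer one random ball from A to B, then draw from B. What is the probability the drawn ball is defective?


P(transfer defective) = 3/9 = 1/3; P(transfer working) = 2/3
If defective transferred: Urn II has 3 defective of 4, so P(defective|defective moved) = 3/4
If working transferred: Urn II has 2 defective of 4, so P(defective|working moved) = 1/2
By total probability: P(defective) = 1/3*3/4 + 2/3*1/2 = 7/12

7/12


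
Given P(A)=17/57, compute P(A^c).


P(A') = 1 - P(A) = 1 - 17/57 = 40/57

40/57


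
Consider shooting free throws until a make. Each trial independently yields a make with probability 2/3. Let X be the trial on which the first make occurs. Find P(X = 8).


P(X=8) = (1-p)^7 * p = (1/3)^7 * 2/3
= 1/2187 * 2/3 = 2/6561

2/6561


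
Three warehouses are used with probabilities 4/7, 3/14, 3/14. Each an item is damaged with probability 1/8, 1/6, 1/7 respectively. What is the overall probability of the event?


P(A) = P(A|B1)P(B1) + P(A|B2)P(B2) + P(A|B3)P(B3)
= 1/8*4/7 + 1/6*3/14 + 1/7*3/14
= 1/14 + 1/28 + 3/98 = 27/196

27/196


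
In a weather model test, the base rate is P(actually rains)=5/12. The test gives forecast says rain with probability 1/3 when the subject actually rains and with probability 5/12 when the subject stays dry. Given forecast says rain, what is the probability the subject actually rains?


P(A) = P(A|B)P(B) + P(A|B')P(B') = 1/3*5/12 + 5/12*7/12 = 55/144
P(B|A) = P(A|B)P(B)/P(A) = (5/36)/(55/144) = 4/11

4/11


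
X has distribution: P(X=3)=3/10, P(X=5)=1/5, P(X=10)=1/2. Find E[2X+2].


E[2X+2] = sum(g(x)*P(x))
= 8*3/10 + 12*1/5 + 22*1/2
= 79/5

79/5


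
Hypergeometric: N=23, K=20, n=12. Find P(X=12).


P(X=12) = C(20,12)*C(3,0) / C(23,12)
= 125970*1 / 1352078
= 125970/1352078 = 15/161

15/161


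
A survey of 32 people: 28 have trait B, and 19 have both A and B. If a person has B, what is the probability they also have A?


P(A|B) = P(A∩B)/P(B) = (19/32)/(28/32) = 19/28

19/28


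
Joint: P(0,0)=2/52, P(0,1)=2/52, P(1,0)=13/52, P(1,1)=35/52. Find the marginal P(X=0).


P(X=0) = P(0,0)+P(0,1) = 2/52 + 2/52 = 4/52 = 1/13

1/13


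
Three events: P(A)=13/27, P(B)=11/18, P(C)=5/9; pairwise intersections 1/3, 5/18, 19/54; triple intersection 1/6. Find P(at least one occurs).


P(A∪B∪C) = P(A)+P(B)+P(C) - P(AB)-P(AC)-P(BC) + P(ABC)
= 13/27+11/18+5/9 - 1/3-5/18-19/54 + 1/6
= 23/27

23/27


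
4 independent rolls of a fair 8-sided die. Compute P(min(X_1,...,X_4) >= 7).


P(min >= 7) = P(all X_i >= 7) = (P(X_1 >= 7))^4
= (2/8)^4 = (1/4)^4 = 1/256

1/256


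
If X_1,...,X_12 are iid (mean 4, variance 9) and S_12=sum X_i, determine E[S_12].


E[S_n] = n*E[X_1] = 12*4 = 48

48


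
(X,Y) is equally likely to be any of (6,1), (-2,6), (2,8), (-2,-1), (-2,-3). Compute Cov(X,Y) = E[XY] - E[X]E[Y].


E[X]=2/5, E[Y]=11/5, E[XY]=18/5
Cov(X,Y) = E[XY] - E[X]E[Y] = 18/5 - 2/5*11/5 = 68/25

68/25


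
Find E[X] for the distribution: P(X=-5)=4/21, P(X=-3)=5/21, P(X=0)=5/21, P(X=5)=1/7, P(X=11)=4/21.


E[X] = sum(x * P(x))
= -5*4/21 - 3*5/21 + 0*5/21 + 5*1/7 + 11*4/21
= 8/7

8/7


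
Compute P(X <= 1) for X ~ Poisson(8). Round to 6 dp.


P(X<=1) = e^(-8)*8^0/0! + e^(-8)*8^1/1!
≈ 0.0003354626 + 0.0026837010
= 0.0030191636
≈ 0.003019

0.003019


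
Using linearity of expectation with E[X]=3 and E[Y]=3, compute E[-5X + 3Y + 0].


E[-5X + 3Y + 0] = -5*E[X] + 3*E[Y] + 0
= (-5)*(3) + (3)*(3) + (0)
= -15 + 9 + 0 = -6

-6


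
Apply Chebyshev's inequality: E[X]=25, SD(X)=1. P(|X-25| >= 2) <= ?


k = 2/1 = 2
Chebyshev: P(|X-mu| >= k*sigma) <= 1/k^2 = 1/2^2 = 1/4

1/4


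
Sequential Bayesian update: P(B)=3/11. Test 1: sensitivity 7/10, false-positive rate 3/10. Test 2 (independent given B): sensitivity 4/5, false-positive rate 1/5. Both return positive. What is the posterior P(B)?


After test 1: P(+) = 7/10*3/11 + 3/10*8/11 = 9/22
P(B|+) = (21/110)/(9/22) = 7/15
After test 2 (use post1 as new prior): P(+) = 4/5*7/15 + 1/5*8/15 = 12/25
P(B|+,+) = (28/75)/(12/25) = 7/9

7/9


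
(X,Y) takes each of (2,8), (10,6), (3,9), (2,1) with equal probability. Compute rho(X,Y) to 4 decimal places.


Cov(X,Y) = 0.7500, Var(X) = 11.1875, Var(Y) = 9.5000
rho = Cov/(sqrt(VarX)*sqrt(VarY)) = 0.0727

0.0727


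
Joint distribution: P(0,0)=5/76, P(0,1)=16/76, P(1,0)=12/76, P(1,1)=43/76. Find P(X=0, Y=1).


Read from table: P(X=0, Y=1) = 16/76 = 4/19

4/19


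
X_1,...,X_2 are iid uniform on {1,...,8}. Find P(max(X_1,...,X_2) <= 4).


P(max <= 4) = P(all X_i <= 4) = (P(X_1 <= 4))^2
= (4/8)^2 = (1/2)^2 = 1/4

1/4


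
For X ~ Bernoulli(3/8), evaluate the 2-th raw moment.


For Bernoulli: X in {0,1}
E[X^2] = 0^2*(1-3/8) + 1^2*3/8 = 3/8

3/8


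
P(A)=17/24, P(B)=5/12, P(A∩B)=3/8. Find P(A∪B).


P(A∪B) = P(A) + P(B) - P(A∩B)
= 17/24 + 5/12 - 3/8 = 3/4

3/4


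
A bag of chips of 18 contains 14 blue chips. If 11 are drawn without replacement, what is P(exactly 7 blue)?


P(X=7) = C(14,7)*C(4,4) / C(18,11)
= 3432*1 / 31824
= 3432/31824 = 11/102

11/102


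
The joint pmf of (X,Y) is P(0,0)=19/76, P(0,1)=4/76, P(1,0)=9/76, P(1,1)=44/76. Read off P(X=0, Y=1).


Read from table: P(X=0, Y=1) = 4/76 = 1/19

1/19


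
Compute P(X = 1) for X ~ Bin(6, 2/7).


P(X=1) = C(6,1) * p^1 * (1-p)^5
= 6 * 2/7 * 3125/16807
= 37500/117649

37500/117649


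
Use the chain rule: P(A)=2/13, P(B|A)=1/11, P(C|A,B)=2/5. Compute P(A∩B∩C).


P(A∩B∩C) = P(A) * P(B|A) * P(C|A∩B)
= 2/13 * 1/11 * 2/5
= 2/143 * 2/5 = 4/715

4/715


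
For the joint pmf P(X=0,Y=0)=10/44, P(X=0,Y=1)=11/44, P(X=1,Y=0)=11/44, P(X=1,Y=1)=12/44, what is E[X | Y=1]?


P(Y=1) = 23/44
E[X|Y=1] = (0*11 + 1*12)/23 = 12/23

12/23


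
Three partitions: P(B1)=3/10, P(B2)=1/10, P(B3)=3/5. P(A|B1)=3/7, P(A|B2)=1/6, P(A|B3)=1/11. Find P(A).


P(A) = P(A|B1)P(B1) + P(A|B2)P(B2) + P(A|B3)P(B3)
= 3/7*3/10 + 1/6*1/10 + 1/11*3/5
= 9/70 + 1/60 + 3/55 = 923/4620

923/4620


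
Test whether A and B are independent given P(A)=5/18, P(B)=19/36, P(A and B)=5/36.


P(A)*P(B) = 5/18*19/36 = 95/648
P(A∩B) = 5/36 != 95/648, so not independent

No, A and B are not independent


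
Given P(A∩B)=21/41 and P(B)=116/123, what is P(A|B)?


P(A|B) = P(A∩B)/P(B) = (63/123)/(116/123) = 63/116

63/116


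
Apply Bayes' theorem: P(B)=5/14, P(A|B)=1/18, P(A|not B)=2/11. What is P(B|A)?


P(A) = P(A|B)P(B) + P(A|B')P(B') = 1/18*5/14 + 2/11*9/14 = 379/2772
P(B|A) = P(A|B)P(B)/P(A) = (5/252)/(379/2772) = 55/379

55/379


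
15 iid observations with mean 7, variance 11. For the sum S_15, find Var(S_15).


By independence, Var(S_n) = n*Var(X_1) = 15*11 = 165

165


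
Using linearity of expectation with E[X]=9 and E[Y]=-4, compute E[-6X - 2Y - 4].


E[-6X - 2Y - 4] = -6*E[X] - 2*E[Y] - 4
= (-6)*(9) + (-2)*(-4) + (-4)
= -54 + 8 - 4 = -50

-50


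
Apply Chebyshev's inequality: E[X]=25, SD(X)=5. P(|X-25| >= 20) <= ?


k = 20/5 = 4
Chebyshev: P(|X-mu| >= k*sigma) <= 1/k^2 = 1/4^2 = 1/16

1/16


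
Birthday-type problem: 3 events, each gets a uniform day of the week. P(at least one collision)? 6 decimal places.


P(all different) = prod((7-i)/7 for i=0..2) = 0.612245
P(at least one match) = 1 - 0.612245 = 0.387755

0.387755


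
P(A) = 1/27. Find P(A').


P(A') = 1 - P(A) = 1 - 1/27 = 26/27

26/27


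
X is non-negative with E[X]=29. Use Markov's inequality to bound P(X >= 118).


Markov: P(X >= a) <= E[X]/a
P(X >= 118) <= 29/118

29/118


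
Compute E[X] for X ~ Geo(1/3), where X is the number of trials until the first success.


For geometric (trials until first success), E[X] = 1/p = 1/(1/3) = 3

3


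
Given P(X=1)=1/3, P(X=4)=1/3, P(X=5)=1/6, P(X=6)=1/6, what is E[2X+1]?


E[2X+1] = sum(g(x)*P(x))
= 3*1/3 + 9*1/3 + 11*1/6 + 13*1/6
= 8

8


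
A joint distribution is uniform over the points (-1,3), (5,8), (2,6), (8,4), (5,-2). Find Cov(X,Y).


E[X]=19/5, E[Y]=19/5, E[XY]=71/5
Cov(X,Y) = E[XY] - E[X]E[Y] = 71/5 - 19/5*19/5 = -6/25

-6/25


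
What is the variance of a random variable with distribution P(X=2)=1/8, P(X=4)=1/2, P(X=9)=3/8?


E[X] = 45/8, E[X^2] = 311/8
Var(X) = E[X^2] - (E[X])^2 = 311/8 - (45/8)^2 = 463/64

463/64


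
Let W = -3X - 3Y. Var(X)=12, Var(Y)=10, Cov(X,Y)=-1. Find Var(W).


Var(-3X - 3Y) = (-3)^2*Var(X) + (-3)^2*Var(Y) + 2*(-3)*(-3)*Cov(X,Y)
= 9*12 + 9*10 + 18*(-1)
= 108 + 90 - 18 = 180

180


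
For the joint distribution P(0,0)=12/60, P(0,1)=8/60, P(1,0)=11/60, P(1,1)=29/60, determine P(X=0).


P(X=0) = P(0,0)+P(0,1) = 12/60 + 8/60 = 20/60 = 1/3

1/3


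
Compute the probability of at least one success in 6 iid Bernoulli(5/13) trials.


P(at least one) = 1 - P(none)
P(none) = (1 - 5/13)^6 = (8/13)^6 = 262144/4826809
P(at least one) = 1 - 262144/4826809 = 4564665/4826809

4564665/4826809


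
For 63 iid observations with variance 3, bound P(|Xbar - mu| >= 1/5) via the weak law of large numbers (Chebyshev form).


Var(Xbar) = Var(X)/n = 3/63
Chebyshev: P(|Xbar-mu| >= 1/5) <= Var(Xbar)/(1/5)^2 = (1/21)/(1/25) = 25/21
Bound exceeds 1, so trivial bound: 1

1


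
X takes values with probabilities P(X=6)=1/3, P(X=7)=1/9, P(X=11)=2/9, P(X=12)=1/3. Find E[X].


E[X] = sum(x * P(x))
= 6*1/3 + 7*1/9 + 11*2/9 + 12*1/3
= 83/9

83/9


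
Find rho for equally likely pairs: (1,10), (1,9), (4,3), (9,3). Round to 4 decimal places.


Cov(X,Y) = -8.9375, Var(X) = 10.6875, Var(Y) = 10.6875
rho = Cov/(sqrt(VarX)*sqrt(VarY)) = -0.8363

-0.8363


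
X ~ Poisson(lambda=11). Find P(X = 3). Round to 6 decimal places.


P(X=3) = e^(-11) * 11^3 / 3!
≈ 0.00001670170079 * 1331 / 6
≈ 0.003705

0.003705


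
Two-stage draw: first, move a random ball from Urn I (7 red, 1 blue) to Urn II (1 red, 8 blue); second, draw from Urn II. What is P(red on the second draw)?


P(transfer red) = 7/8; P(transfer blue) = 1/8
If red transferred: Urn II has 2 red of 10, so P(red|red moved) = 1/5
If blue transferred: Urn II has 1 red of 10, so P(red|blue moved) = 1/10
By total probability: P(red) = 7/8*1/5 + 1/8*1/10 = 3/16

3/16


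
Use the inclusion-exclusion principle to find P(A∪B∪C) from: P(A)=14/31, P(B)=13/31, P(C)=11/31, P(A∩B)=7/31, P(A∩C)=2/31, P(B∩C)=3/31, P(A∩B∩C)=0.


P(A∪B∪C) = P(A)+P(B)+P(C) - P(AB)-P(AC)-P(BC) + P(ABC)
= 14/31+13/31+11/31 - 7/31-2/31-3/31 + 0
= 26/31

26/31


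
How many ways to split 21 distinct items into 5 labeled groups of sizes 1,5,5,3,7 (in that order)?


21! = 51090942171709440000
Denominator: 1!=1 * 5!=120 * 5!=120 * 3!=6 * 7!=5040
Coefficient = 51090942171709440000 / 435456000 = 117327450240

117327450240


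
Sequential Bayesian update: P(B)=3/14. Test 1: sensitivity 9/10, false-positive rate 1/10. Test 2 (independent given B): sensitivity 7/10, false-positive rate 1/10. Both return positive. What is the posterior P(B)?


After test 1: P(+) = 9/10*3/14 + 1/10*11/14 = 19/70
P(B|+) = (27/140)/(19/70) = 27/38
After test 2 (use post1 as new prior): P(+) = 7/10*27/38 + 1/10*11/38 = 10/19
P(B|+,+) = (189/380)/(10/19) = 189/200

189/200


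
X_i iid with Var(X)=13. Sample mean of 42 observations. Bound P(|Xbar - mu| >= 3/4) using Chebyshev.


Var(Xbar) = Var(X)/n = 13/42
Chebyshev: P(|Xbar-mu| >= 3/4) <= Var(Xbar)/(3/4)^2 = (13/42)/(9/16) = 104/189

104/189


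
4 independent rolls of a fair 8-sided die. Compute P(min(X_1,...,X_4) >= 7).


P(min >= 7) = P(all X_i >= 7) = (P(X_1 >= 7))^4
= (2/8)^4 = (1/4)^4 = 1/256

1/256


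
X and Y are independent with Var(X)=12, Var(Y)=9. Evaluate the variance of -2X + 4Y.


Independence => Cov(X,Y)=0
Var(-2X + 4Y) = (-2)^2*Var(X) + 4^2*Var(Y)
= 4*12 + 16*9 = 192

192


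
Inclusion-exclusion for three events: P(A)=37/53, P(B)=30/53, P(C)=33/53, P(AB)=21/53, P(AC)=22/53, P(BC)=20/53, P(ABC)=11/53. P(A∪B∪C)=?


P(A∪B∪C) = P(A)+P(B)+P(C) - P(AB)-P(AC)-P(BC) + P(ABC)
= 37/53+30/53+33/53 - 21/53-22/53-20/53 + 11/53
= 48/53

48/53


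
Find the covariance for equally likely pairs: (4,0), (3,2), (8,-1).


E[X]=5, E[Y]=1/3, E[XY]=-2/3
Cov(X,Y) = E[XY] - E[X]E[Y] = -2/3 - 5*1/3 = -7/3

-7/3


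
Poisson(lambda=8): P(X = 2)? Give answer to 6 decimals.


P(X=2) = e^(-8) * 8^2 / 2!
≈ 0.0003354626279 * 64 / 2
≈ 0.010735

0.010735


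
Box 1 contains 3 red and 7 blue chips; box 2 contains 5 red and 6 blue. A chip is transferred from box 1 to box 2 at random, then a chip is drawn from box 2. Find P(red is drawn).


P(transfer red) = 3/10; P(transfer blue) = 7/10
If red transferred: Urn II has 6 red of 12, so P(red|red moved) = 1/2
If blue transferred: Urn II has 5 red of 12, so P(red|blue moved) = 5/12
By total probability: P(red) = 3/10*1/2 + 7/10*5/12 = 53/120

53/120


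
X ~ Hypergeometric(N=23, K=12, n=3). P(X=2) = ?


P(X=2) = C(12,2)*C(11,1) / C(23,3)
= 66*11 / 1771
= 726/1771 = 66/161

66/161


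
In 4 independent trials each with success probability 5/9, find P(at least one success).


P(at least one) = 1 - P(none)
P(none) = (1 - 5/9)^4 = (4/9)^4 = 256/6561
P(at least one) = 1 - 256/6561 = 6305/6561

6305/6561


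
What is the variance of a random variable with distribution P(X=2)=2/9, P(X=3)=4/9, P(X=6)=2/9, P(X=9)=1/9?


E[X] = 37/9, E[X^2] = 197/9
Var(X) = E[X^2] - (E[X])^2 = 197/9 - (37/9)^2 = 404/81

404/81


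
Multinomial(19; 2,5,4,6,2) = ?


19! = 121645100408832000
Denominator: 2!=2 * 5!=120 * 4!=24 * 6!=720 * 2!=2
Coefficient = 121645100408832000 / 8294400 = 14665931280

14665931280


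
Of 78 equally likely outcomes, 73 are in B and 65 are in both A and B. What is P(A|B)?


P(A|B) = P(A∩B)/P(B) = (65/78)/(73/78) = 65/73

65/73


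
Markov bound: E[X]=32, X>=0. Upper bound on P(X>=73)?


Markov: P(X >= a) <= E[X]/a
P(X >= 73) <= 32/73

32/73


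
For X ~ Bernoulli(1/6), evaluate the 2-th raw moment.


For Bernoulli: X in {0,1}
E[X^2] = 0^2*(1-1/6) + 1^2*1/6 = 1/6

1/6


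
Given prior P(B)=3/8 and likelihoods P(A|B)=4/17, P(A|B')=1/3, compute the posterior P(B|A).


P(A) = P(A|B)P(B) + P(A|B')P(B') = 4/17*3/8 + 1/3*5/8 = 121/408
P(B|A) = P(A|B)P(B)/P(A) = (3/34)/(121/408) = 36/121

36/121


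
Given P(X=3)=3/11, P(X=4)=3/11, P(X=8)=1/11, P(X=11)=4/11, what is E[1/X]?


E[1/X] = sum(g(x)*P(x))
= 1/3*3/11 + 1/4*3/11 + 1/8*1/11 + 1/11*4/11
= 197/968

197/968


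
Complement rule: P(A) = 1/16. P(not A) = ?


P(A') = 1 - P(A) = 1 - 1/16 = 15/16

15/16


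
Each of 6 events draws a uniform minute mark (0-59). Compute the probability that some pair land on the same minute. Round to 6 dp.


P(all different) = prod((60-i)/60 for i=0..5) = 0.772590
P(at least one match) = 1 - 0.772590 = 0.227410

0.227410


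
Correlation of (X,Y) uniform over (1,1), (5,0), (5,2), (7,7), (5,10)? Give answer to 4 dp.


Cov(X,Y) = 3.6000, Var(X) = 3.8400, Var(Y) = 14.8000
rho = Cov/(sqrt(VarX)*sqrt(VarY)) = 0.4775

0.4775


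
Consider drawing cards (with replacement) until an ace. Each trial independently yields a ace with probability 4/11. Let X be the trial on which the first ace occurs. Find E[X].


For geometric (trials until first success), E[X] = 1/p = 1/(4/11) = 11/4

11/4


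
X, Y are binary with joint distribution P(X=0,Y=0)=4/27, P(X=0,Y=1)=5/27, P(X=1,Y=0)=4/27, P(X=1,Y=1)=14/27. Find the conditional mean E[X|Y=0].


P(Y=0) = 8/27
E[X|Y=0] = (0*4 + 1*4)/8 = 4/8 = 1/2

1/2


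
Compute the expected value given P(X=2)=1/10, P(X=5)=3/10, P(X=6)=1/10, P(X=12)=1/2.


E[X] = sum(x * P(x))
= 2*1/10 + 5*3/10 + 6*1/10 + 12*1/2
= 83/10

83/10


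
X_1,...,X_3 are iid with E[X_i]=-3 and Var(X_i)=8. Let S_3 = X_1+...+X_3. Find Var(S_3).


By independence, Var(S_n) = n*Var(X_1) = 3*8 = 24

24


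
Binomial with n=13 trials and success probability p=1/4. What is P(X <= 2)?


P(X<=2) = P(X=0) + P(X=1) + P(X=2)
= 1594323/67108864 + 6908733/67108864 + 6908733/33554432
= 11160261/33554432

11160261/33554432


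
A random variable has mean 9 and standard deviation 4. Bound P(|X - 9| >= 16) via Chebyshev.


k = 16/4 = 4
Chebyshev: P(|X-mu| >= k*sigma) <= 1/k^2 = 1/4^2 = 1/16

1/16


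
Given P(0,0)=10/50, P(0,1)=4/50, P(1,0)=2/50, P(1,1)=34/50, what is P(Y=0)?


P(Y=0) = P(0,0)+P(1,0) = 10/50 + 2/50 = 12/50 = 6/25

6/25


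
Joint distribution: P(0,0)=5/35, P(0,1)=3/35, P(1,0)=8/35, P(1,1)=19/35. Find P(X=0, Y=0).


Read from table: P(X=0, Y=0) = 5/35 = 1/7

1/7


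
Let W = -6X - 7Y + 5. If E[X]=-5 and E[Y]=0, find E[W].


E[-6X - 7Y + 5] = -6*E[X] - 7*E[Y] + 5
= (-6)*(-5) + (-7)*(0) + (5)
= 30 + 0 + 5 = 35

35


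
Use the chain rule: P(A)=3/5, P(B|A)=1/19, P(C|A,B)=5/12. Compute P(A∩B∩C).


P(A∩B∩C) = P(A) * P(B|A) * P(C|A∩B)
= 3/5 * 1/19 * 5/12
= 3/95 * 5/12 = 1/76

1/76


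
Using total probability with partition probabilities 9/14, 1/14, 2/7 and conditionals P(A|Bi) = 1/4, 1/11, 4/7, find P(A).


P(A) = P(A|B1)P(B1) + P(A|B2)P(B2) + P(A|B3)P(B3)
= 1/4*9/14 + 1/11*1/14 + 4/7*2/7
= 9/56 + 1/154 + 8/49 = 1425/4312

1425/4312


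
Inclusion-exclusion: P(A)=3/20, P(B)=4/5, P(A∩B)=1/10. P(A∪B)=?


P(A∪B) = P(A) + P(B) - P(A∩B)
= 3/20 + 4/5 - 1/10 = 17/20

17/20


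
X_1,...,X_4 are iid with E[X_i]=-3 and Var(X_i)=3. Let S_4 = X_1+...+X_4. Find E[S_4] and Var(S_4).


E[S_n] = n*mu = 4*-3 = -12
Var(S_n) = n*sigma^2 = 4*3 = 12

E[S_4]=-12, Var(S_4)=12


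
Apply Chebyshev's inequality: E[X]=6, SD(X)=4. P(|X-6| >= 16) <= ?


k = 16/4 = 4
Chebyshev: P(|X-mu| >= k*sigma) <= 1/k^2 = 1/4^2 = 1/16

1/16


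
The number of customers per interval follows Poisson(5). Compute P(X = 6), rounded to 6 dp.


P(X=6) = e^(-5) * 5^6 / 6!
≈ 0.006737946999 * 15625 / 720
≈ 0.146223

0.146223


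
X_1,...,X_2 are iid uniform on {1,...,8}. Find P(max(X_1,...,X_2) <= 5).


P(max <= 5) = P(all X_i <= 5) = (P(X_1 <= 5))^2
= (5/8)^2 = 25/64

25/64


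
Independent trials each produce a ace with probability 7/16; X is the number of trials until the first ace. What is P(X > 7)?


P(X > 7) = P(first 7 trials all fail) = (1-p)^7 = (9/16)^7 = 4782969/268435456

4782969/268435456


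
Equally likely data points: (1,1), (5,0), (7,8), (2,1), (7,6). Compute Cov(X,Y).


E[X]=22/5, E[Y]=16/5, E[XY]=101/5
Cov(X,Y) = E[XY] - E[X]E[Y] = 101/5 - 22/5*16/5 = 153/25

153/25


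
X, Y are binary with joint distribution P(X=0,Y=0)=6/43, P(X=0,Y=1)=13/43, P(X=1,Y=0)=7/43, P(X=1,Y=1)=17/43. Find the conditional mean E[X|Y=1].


P(Y=1) = 30/43
E[X|Y=1] = (0*13 + 1*17)/30 = 17/30

17/30


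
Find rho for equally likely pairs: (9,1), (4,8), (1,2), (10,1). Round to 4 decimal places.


Cov(X,Y) = -4.7500, Var(X) = 13.5000, Var(Y) = 8.5000
rho = Cov/(sqrt(VarX)*sqrt(VarY)) = -0.4434

-0.4434


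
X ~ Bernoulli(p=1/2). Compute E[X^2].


For Bernoulli: X in {0,1}
E[X^2] = 0^2*(1-1/2) + 1^2*1/2 = 1/2

1/2


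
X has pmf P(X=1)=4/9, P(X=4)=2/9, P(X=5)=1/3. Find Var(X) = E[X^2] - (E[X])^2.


E[X] = 3, E[X^2] = 37/3
Var(X) = E[X^2] - (E[X])^2 = 37/3 - (3)^2 = 10/3

10/3


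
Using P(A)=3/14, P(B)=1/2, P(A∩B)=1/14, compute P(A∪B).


P(A∪B) = P(A) + P(B) - P(A∩B)
= 3/14 + 1/2 - 1/14 = 9/14

9/14


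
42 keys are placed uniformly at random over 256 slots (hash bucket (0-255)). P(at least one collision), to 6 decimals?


P(all different) = prod((256-i)/256 for i=0..41) = 0.028400
P(at least one match) = 1 - 0.028400 = 0.971600

0.971600


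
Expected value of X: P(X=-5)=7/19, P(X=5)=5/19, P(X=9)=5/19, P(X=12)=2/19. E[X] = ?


E[X] = sum(x * P(x))
= -5*7/19 + 5*5/19 + 9*5/19 + 12*2/19
= 59/19

59/19


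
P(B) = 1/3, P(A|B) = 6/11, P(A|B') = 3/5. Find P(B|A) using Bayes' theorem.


P(A) = P(A|B)P(B) + P(A|B')P(B') = 6/11*1/3 + 3/5*2/3 = 32/55
P(B|A) = P(A|B)P(B)/P(A) = (2/11)/(32/55) = 5/16

5/16


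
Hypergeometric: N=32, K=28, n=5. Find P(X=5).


P(X=5) = C(28,5)*C(4,0) / C(32,5)
= 98280*1 / 201376
= 98280/201376 = 1755/3596

1755/3596


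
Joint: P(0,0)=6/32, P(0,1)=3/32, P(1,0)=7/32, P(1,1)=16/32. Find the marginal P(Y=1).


P(Y=1) = P(0,1)+P(1,1) = 3/32 + 16/32 = 19/32

19/32


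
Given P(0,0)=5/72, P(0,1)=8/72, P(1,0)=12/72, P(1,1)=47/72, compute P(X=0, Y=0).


Read from table: P(X=0, Y=0) = 5/72

5/72


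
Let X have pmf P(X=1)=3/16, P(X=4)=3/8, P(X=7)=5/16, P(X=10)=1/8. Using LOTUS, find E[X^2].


E[X^2] = sum(g(x)*P(x))
= 1*3/16 + 16*3/8 + 49*5/16 + 100*1/8
= 34

34


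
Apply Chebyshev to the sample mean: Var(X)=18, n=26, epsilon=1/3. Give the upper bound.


Var(Xbar) = Var(X)/n = 18/26
Chebyshev: P(|Xbar-mu| >= 1/3) <= Var(Xbar)/(1/3)^2 = (9/13)/(1/9) = 81/13
Bound exceeds 1, so trivial bound: 1

1


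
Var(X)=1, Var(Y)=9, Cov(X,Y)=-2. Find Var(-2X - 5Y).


Var(-2X - 5Y) = (-2)^2*Var(X) + (-5)^2*Var(Y) + 2*(-2)*(-5)*Cov(X,Y)
= 4*1 + 25*9 + 20*(-2)
= 4 + 225 - 40 = 189

189


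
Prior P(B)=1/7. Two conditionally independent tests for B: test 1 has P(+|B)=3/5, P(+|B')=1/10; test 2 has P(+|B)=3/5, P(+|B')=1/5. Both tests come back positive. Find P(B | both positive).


After test 1: P(+) = 3/5*1/7 + 1/10*6/7 = 6/35
P(B|+) = (3/35)/(6/35) = 1/2
After test 2 (use post1 as new prior): P(+) = 3/5*1/2 + 1/5*1/2 = 2/5
P(B|+,+) = (3/10)/(2/5) = 3/4

3/4


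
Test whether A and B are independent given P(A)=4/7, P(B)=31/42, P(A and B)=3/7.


P(A)*P(B) = 4/7*31/42 = 62/147
P(A∩B) = 3/7 != 62/147, so not independent

No, A and B are not independent


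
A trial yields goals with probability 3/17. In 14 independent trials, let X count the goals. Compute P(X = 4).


P(X=4) = C(14,4) * p^4 * (1-p)^10
= 1001 * 81/83521 * 289254654976/2015993900449
= 23453056680109056/168377826559400929

23453056680109056/168377826559400929


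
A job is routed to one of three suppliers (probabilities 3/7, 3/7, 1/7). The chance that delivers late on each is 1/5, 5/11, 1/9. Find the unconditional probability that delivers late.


P(A) = P(A|B1)P(B1) + P(A|B2)P(B2) + P(A|B3)P(B3)
= 1/5*3/7 + 5/11*3/7 + 1/9*1/7
= 3/35 + 15/77 + 1/63 = 1027/3465

1027/3465


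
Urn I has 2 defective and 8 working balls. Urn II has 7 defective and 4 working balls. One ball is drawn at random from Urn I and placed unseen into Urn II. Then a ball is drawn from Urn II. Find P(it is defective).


P(transfer defective) = 2/10 = 1/5; P(transfer working) = 4/5
If defective transferred: Urn II has 8 defective of 12, so P(defective|defective moved) = 2/3
If working transferred: Urn II has 7 defective of 12, so P(defective|working moved) = 7/12
By total probability: P(defective) = 1/5*2/3 + 4/5*7/12 = 3/5

3/5


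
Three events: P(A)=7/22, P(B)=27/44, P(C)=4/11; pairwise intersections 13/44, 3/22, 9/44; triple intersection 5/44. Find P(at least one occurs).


P(A∪B∪C) = P(A)+P(B)+P(C) - P(AB)-P(AC)-P(BC) + P(ABC)
= 7/22+27/44+4/11 - 13/44-3/22-9/44 + 5/44
= 17/22

17/22


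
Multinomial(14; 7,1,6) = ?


14! = 87178291200
Denominator: 7!=5040 * 1!=1 * 6!=720
Coefficient = 87178291200 / 3628800 = 24024

24024


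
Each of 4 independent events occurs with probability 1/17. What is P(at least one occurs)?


P(at least one) = 1 - P(none)
P(none) = (1 - 1/17)^4 = (16/17)^4 = 65536/83521
P(at least one) = 1 - 65536/83521 = 17985/83521

17985/83521


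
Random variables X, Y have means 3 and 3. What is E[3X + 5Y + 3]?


E[3X + 5Y + 3] = 3*E[X] + 5*E[Y] + 3
= (3)*(3) + (5)*(3) + (3)
= 9 + 15 + 3 = 27

27


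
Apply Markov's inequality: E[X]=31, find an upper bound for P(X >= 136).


Markov: P(X >= a) <= E[X]/a
P(X >= 136) <= 31/136

31/136


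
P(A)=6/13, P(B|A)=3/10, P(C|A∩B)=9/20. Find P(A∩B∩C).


P(A∩B∩C) = P(A) * P(B|A) * P(C|A∩B)
= 6/13 * 3/10 * 9/20
= 9/65 * 9/20 = 81/1300

81/1300


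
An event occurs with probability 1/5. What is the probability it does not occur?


P(A') = 1 - P(A) = 1 - 1/5 = 4/5

4/5


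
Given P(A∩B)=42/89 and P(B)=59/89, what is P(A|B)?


P(A|B) = P(A∩B)/P(B) = (42/89)/(59/89) = 42/59

42/59


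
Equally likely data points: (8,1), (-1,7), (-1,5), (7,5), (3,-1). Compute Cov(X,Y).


E[X]=16/5, E[Y]=17/5, E[XY]=28/5
Cov(X,Y) = E[XY] - E[X]E[Y] = 28/5 - 16/5*17/5 = -132/25

-132/25


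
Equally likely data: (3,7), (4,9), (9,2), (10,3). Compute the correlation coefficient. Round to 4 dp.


Cov(X,Y) = -7.8750, Var(X) = 9.2500, Var(Y) = 8.1875
rho = Cov/(sqrt(VarX)*sqrt(VarY)) = -0.9049

-0.9049


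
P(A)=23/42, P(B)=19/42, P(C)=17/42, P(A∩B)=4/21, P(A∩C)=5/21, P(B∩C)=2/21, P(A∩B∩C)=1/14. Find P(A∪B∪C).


P(A∪B∪C) = P(A)+P(B)+P(C) - P(AB)-P(AC)-P(BC) + P(ABC)
= 23/42+19/42+17/42 - 4/21-5/21-2/21 + 1/14
= 20/21

20/21


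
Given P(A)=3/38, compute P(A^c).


P(A') = 1 - P(A) = 1 - 3/38 = 35/38

35/38


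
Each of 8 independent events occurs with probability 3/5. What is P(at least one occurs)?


P(at least one) = 1 - P(none)
P(none) = (1 - 3/5)^8 = (2/5)^8 = 256/390625
P(at least one) = 1 - 256/390625 = 390369/390625

390369/390625


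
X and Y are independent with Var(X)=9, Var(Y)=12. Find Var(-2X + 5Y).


Independence => Cov(X,Y)=0
Var(-2X + 5Y) = (-2)^2*Var(X) + 5^2*Var(Y)
= 4*9 + 25*12 = 336

336


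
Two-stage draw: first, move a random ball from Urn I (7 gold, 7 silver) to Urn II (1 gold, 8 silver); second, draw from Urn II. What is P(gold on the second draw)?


P(transfer gold) = 7/14 = 1/2; P(transfer silver) = 1/2
If gold transferred: Urn II has 2 gold of 10, so P(gold|gold moved) = 1/5
If silver transferred: Urn II has 1 gold of 10, so P(gold|silver moved) = 1/10
By total probability: P(gold) = 1/2*1/5 + 1/2*1/10 = 3/20

3/20


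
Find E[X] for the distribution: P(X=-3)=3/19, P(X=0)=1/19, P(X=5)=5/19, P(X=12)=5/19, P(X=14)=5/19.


E[X] = sum(x * P(x))
= -3*3/19 + 0*1/19 + 5*5/19 + 12*5/19 + 14*5/19
= 146/19

146/19


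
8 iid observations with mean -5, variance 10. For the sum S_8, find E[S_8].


E[S_n] = n*E[X_1] = 8*-5 = -40

-40


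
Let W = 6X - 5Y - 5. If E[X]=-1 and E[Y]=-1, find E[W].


E[6X - 5Y - 5] = 6*E[X] - 5*E[Y] - 5
= (6)*(-1) + (-5)*(-1) + (-5)
= -6 + 5 - 5 = -6

-6


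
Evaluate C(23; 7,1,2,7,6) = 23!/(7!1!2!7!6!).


23! = 25852016738884976640000
Denominator: 7!=5040 * 1!=1 * 2!=2 * 7!=5040 * 6!=720
Coefficient = 25852016738884976640000 / 36578304000 = 706758212160

706758212160


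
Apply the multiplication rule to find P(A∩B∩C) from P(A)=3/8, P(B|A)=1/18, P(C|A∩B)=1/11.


P(A∩B∩C) = P(A) * P(B|A) * P(C|A∩B)
= 3/8 * 1/18 * 1/11
= 1/48 * 1/11 = 1/528

1/528


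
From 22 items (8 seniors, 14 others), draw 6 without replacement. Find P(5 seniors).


P(X=5) = C(8,5)*C(14,1) / C(22,6)
= 56*14 / 74613
= 784/74613 = 112/10659

112/10659


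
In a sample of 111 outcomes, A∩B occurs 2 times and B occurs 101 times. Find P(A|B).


P(A|B) = P(A∩B)/P(B) = (2/111)/(101/111) = 2/101

2/101


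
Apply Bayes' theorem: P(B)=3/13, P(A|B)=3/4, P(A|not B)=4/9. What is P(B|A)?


P(A) = P(A|B)P(B) + P(A|B')P(B') = 3/4*3/13 + 4/9*10/13 = 241/468
P(B|A) = P(A|B)P(B)/P(A) = (9/52)/(241/468) = 81/241

81/241


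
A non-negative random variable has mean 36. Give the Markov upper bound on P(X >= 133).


Markov: P(X >= a) <= E[X]/a
P(X >= 133) <= 36/133

36/133


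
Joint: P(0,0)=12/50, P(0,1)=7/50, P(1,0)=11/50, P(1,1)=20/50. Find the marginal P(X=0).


P(X=0) = P(0,0)+P(0,1) = 12/50 + 7/50 = 19/50

19/50


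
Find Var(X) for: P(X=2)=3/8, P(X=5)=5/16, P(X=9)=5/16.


E[X] = 41/8, E[X^2] = 277/8
Var(X) = E[X^2] - (E[X])^2 = 277/8 - (41/8)^2 = 535/64

535/64


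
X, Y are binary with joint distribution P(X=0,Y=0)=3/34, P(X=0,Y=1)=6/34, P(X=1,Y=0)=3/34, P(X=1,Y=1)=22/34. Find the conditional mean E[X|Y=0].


P(Y=0) = 6/34
E[X|Y=0] = (0*3 + 1*3)/6 = 3/6 = 1/2

1/2


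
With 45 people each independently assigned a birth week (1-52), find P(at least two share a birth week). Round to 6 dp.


P(all different) = prod((52-i)/52 for i=0..44) = 0.000000
P(at least one match) = 1 - 0.000000 = 1.000000

1.000000


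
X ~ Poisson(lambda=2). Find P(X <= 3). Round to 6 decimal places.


P(X<=3) = e^(-2)*2^0/0! + e^(-2)*2^1/1! + e^(-2)*2^2/2! + e^(-2)*2^3/3!
≈ 0.1353352832 + 0.2706705665 + 0.2706705665 + 0.1804470443
= 0.8571234605
≈ 0.857123

0.857123


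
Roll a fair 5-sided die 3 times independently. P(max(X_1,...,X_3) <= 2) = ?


P(max <= 2) = P(all X_i <= 2) = (P(X_1 <= 2))^3
= (2/5)^3 = 8/125

8/125


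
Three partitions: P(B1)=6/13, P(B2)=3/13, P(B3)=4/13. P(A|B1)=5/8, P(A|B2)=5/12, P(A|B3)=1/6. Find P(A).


P(A) = P(A|B1)P(B1) + P(A|B2)P(B2) + P(A|B3)P(B3)
= 5/8*6/13 + 5/12*3/13 + 1/6*4/13
= 15/52 + 5/52 + 2/39 = 17/39

17/39


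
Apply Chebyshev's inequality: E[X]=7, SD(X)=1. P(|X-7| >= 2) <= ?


k = 2/1 = 2
Chebyshev: P(|X-mu| >= k*sigma) <= 1/k^2 = 1/2^2 = 1/4

1/4


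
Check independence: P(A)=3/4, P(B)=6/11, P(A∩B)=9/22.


P(A)*P(B) = 3/4*6/11 = 9/22
P(A∩B) = 9/22, which equals P(A)P(B), so independent

Yes, A and B are independent


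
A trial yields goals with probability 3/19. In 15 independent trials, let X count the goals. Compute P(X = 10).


P(X=10) = C(15,10) * p^10 * (1-p)^5
= 3003 * 59049/6131066257801 * 1048576/2476099
= 185937844764672/15181127029874798299

185937844764672/15181127029874798299


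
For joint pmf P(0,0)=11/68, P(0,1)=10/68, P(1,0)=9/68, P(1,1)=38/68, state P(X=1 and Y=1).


Read from table: P(X=1, Y=1) = 38/68 = 19/34

19/34


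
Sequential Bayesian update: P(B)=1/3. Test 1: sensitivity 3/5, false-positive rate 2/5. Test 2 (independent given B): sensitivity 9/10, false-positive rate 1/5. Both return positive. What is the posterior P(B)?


After test 1: P(+) = 3/5*1/3 + 2/5*2/3 = 7/15
P(B|+) = (1/5)/(7/15) = 3/7
After test 2 (use post1 as new prior): P(+) = 9/10*3/7 + 1/5*4/7 = 1/2
P(B|+,+) = (27/70)/(1/2) = 27/35

27/35


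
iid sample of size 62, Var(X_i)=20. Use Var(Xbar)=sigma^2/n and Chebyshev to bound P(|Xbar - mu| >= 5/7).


Var(Xbar) = Var(X)/n = 20/62
Chebyshev: P(|Xbar-mu| >= 5/7) <= Var(Xbar)/(5/7)^2 = (10/31)/(25/49) = 98/155

98/155


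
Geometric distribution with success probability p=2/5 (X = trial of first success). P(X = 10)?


P(X=10) = (1-p)^9 * p = (3/5)^9 * 2/5
= 19683/1953125 * 2/5 = 39366/9765625

39366/9765625


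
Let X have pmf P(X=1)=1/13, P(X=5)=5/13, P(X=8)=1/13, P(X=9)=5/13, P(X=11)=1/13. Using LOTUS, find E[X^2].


E[X^2] = sum(g(x)*P(x))
= 1*1/13 + 25*5/13 + 64*1/13 + 81*5/13 + 121*1/13
= 716/13

716/13


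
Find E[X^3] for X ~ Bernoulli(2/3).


For Bernoulli: X in {0,1}
E[X^3] = 0^3*(1-2/3) + 1^3*2/3 = 2/3

2/3


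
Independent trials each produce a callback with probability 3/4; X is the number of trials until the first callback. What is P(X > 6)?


P(X > 6) = P(first 6 trials all fail) = (1-p)^6 = (1/4)^6 = 1/4096

1/4096


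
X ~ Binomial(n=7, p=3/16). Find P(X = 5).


P(X=5) = C(7,5) * p^5 * (1-p)^2
= 21 * 243/1048576 * 169/256
= 862407/268435456

862407/268435456


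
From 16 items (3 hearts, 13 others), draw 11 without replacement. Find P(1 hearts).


P(X=1) = C(3,1)*C(13,10) / C(16,11)
= 3*286 / 4368
= 858/4368 = 11/56

11/56


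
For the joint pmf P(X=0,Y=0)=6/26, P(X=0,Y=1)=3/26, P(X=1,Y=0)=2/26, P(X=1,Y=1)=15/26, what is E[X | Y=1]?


P(Y=1) = 18/26
E[X|Y=1] = (0*3 + 1*15)/18 = 15/18 = 5/6

5/6


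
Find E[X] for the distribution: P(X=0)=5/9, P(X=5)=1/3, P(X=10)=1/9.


E[X] = sum(x * P(x))
= 0*5/9 + 5*1/3 + 10*1/9
= 25/9

25/9


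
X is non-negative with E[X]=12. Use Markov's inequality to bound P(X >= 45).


Markov: P(X >= a) <= E[X]/a
P(X >= 45) <= 12/45 = 4/15

4/15


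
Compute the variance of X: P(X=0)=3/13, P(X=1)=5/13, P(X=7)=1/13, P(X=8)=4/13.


E[X] = 44/13, E[X^2] = 310/13
Var(X) = E[X^2] - (E[X])^2 = 310/13 - (44/13)^2 = 2094/169

2094/169


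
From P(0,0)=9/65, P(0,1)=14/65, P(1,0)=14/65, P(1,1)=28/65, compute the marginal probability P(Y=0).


P(Y=0) = P(0,0)+P(1,0) = 9/65 + 14/65 = 23/65

23/65


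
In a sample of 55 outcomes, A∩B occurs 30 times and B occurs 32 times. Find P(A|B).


P(A|B) = P(A∩B)/P(B) = (30/55)/(32/55) = 30/32 = 15/16

15/16


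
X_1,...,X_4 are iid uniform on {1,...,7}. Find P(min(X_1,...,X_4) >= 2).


P(min >= 2) = P(all X_i >= 2) = (P(X_1 >= 2))^4
= (6/7)^4 = 1296/2401

1296/2401


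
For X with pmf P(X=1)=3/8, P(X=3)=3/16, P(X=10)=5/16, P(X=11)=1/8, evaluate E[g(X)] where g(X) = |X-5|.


E[|X-5|] = sum(g(x)*P(x))
= 4*3/8 + 2*3/16 + 5*5/16 + 6*1/8
= 67/16

67/16
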